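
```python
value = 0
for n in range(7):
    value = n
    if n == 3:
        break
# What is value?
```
Trace:
  value=0
  value=0, n=0
  value=1, n=1
  value=2, n=2
  value=3, n=3

Final answer: 3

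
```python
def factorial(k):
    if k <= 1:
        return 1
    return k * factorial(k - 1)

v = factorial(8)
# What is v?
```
Call trace:
factorial(k=8)
  factorial(k=7)
    factorial(k=6)
      factorial(k=5)
        factorial(k=4)
          factorial(k=3)
            factorial(k=2)
              factorial(k=1)
              -> return 1
            -> return 2
          -> return 6
        -> return 24
      -> return 120
    -> return 720
  -> return 5040
-> return 40320

Final answer: 40320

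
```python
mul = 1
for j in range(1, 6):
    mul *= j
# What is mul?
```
Trace:
  mul=1
  mul=1, j=1
  mul=2, j=2
  mul=6, j=3
  mul=24, j=4
  mul=120, j=5

Final answer: 120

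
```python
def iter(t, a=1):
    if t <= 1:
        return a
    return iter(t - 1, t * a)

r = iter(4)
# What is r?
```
Call trace:
iter(t=4, a=1)
  iter(t=3, a=4)
    iter(t=2, a=12)
      iter(t=1, a=24)
      -> return 24
    -> return 24
  -> return 24
-> return 24

Final answer: 24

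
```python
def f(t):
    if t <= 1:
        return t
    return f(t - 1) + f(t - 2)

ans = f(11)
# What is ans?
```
Call trace (a repeated sub-call is expanded the first time; later identical calls just restate its return value):
f(t=11)
  f(t=10)
    f(t=9)
      f(t=8)
        f(t=7)
          f(t=6)
            f(t=5)
              f(t=4)
                f(t=3)
                  f(t=2)
                    f(t=1)
                    -> return 1
                    f(t=0)
                    -> return 0
                  -> return 1
                  f(t=1)
                  -> return 1
                -> return 2
                f(t=2) -> return 1  (same call as traced above)
              -> return 3
              f(t=3) -> return 2  (same call as traced above)
            -> return 5
            f(t=4) -> return 3  (same call as traced above)
          -> return 8
          f(t=5) -> return 5  (same call as traced above)
        -> return 13
        f(t=6) -> return 8  (same call as traced above)
      -> return 21
      f(t=7) -> return 13  (same call as traced above)
    -> return 34
    f(t=8) -> return 21  (same call as traced above)
  -> return 55
  f(t=9) -> return 34  (same call as traced above)
-> return 89

Final answer: 89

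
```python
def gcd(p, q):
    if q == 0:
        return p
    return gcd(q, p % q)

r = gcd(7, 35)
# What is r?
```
Call trace:
gcd(p=7, q=35)
  gcd(p=35, q=7)
    gcd(p=7, q=0)
    -> return 7
  -> return 7
-> return 7

Final answer: 7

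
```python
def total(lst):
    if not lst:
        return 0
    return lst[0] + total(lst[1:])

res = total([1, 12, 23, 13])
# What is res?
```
Call trace:
total(lst=[1, 12, 23, 13])
  total(lst=[12, 23, 13])
    total(lst=[23, 13])
      total(lst=[13])
        total(lst=[])
        -> return 0
      -> return 13
    -> return 36
  -> return 48
-> return 49

Final answer: 49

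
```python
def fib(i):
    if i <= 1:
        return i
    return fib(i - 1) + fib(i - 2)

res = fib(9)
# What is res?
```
Call trace (a repeated sub-call is expanded the first time; later identical calls just restate its return value):
fib(i=9)
  fib(i=8)
    fib(i=7)
      fib(i=6)
        fib(i=5)
          fib(i=4)
            fib(i=3)
              fib(i=2)
                fib(i=1)
                -> return 1
                fib(i=0)
                -> return 0
              -> return 1
              fib(i=1)
              -> return 1
            -> return 2
            fib(i=2) -> return 1  (same call as traced above)
          -> return 3
          fib(i=3) -> return 2  (same call as traced above)
        -> return 5
        fib(i=4) -> return 3  (same call as traced above)
      -> return 8
      fib(i=5) -> return 5  (same call as traced above)
    -> return 13
    fib(i=6) -> return 8  (same call as traced above)
  -> return 21
  fib(i=7) -> return 13  (same call as traced above)
-> return 34

Final answer: 34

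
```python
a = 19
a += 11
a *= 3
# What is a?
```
Trace:
  a=19
  a=30
  a=90

Final answer: 90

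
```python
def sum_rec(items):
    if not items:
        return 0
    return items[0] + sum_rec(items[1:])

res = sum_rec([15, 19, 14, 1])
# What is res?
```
Call trace:
sum_rec(items=[15, 19, 14, 1])
  sum_rec(items=[19, 14, 1])
    sum_rec(items=[14, 1])
      sum_rec(items=[1])
        sum_rec(items=[])
        -> return 0
      -> return 1
    -> return 15
  -> return 34
-> return 49

Final answer: 49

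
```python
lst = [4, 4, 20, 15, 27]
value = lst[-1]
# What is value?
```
Trace:
  lst=[4, 4, 20, 15, 27]
  lst=[4, 4, 20, 15, 27], value=27

Final answer: 27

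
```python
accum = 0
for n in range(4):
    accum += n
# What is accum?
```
Trace:
  accum=0
  accum=0, n=0
  accum=1, n=1
  accum=3, n=2
  accum=6, n=3

Final answer: 6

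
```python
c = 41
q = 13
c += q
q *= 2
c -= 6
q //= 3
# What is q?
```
Trace:
  c=41
  c=41, q=13
  c=54, q=13
  c=54, q=26
  c=48, q=26
  c=48, q=8

Final answer: 8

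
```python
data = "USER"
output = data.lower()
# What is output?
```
Trace:
  data='USER'
  data='USER', output='user'

Final answer: 'user'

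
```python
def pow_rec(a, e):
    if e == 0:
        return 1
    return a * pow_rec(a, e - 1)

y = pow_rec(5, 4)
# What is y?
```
Call trace:
pow_rec(a=5, e=4)
  pow_rec(a=5, e=3)
    pow_rec(a=5, e=2)
      pow_rec(a=5, e=1)
        pow_rec(a=5, e=0)
        -> return 1
      -> return 5
    -> return 25
  -> return 125
-> return 625

Final answer: 625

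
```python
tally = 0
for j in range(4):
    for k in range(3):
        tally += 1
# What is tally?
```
Trace:
  tally=0
  tally=1, j=0, k=0
  tally=2, j=0, k=1
  tally=3, j=0, k=2
  tally=4, j=1, k=0
  tally=5, j=1, k=1
  tally=6, j=1, k=2
  tally=7, j=2, k=0
  tally=8, j=2, k=1
  tally=9, j=2, k=2
  tally=10, j=3, k=0
  tally=11, j=3, k=1
  tally=12, j=3, k=2

Final answer: 12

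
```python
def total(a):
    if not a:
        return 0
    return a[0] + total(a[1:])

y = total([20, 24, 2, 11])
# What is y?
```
Call trace:
total(a=[20, 24, 2, 11])
  total(a=[24, 2, 11])
    total(a=[2, 11])
      total(a=[11])
        total(a=[])
        -> return 0
      -> return 11
    -> return 13
  -> return 37
-> return 57

Final answer: 57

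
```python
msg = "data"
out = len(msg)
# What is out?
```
Trace:
  msg='data'
  msg='data', out=4

Final answer: 4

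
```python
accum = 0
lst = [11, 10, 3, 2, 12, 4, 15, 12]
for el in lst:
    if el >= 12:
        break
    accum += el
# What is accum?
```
Trace:
  accum=0
  accum=11, el=11
  accum=21, el=10
  accum=24, el=3
  accum=26, el=2
  accum=26, el=12

Final answer: 26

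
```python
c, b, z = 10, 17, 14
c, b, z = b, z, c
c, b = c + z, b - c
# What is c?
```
Trace:
  c=10, b=17, z=14
  c=17, b=14, z=10
  c=27, b=-3, z=10

Final answer: 27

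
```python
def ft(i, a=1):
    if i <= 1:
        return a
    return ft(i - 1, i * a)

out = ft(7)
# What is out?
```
Call trace:
ft(i=7, a=1)
  ft(i=6, a=7)
    ft(i=5, a=42)
      ft(i=4, a=210)
        ft(i=3, a=840)
          ft(i=2, a=2520)
            ft(i=1, a=5040)
            -> return 5040
          -> return 5040
        -> return 5040
      -> return 5040
    -> return 5040
  -> return 5040
-> return 5040

Final answer: 5040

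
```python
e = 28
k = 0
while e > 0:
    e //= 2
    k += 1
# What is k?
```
Trace:
  e=28
  e=28, k=0
  e=14, k=1
  e=7, k=2
  e=3, k=3
  e=1, k=4
  e=0, k=5

Final answer: 5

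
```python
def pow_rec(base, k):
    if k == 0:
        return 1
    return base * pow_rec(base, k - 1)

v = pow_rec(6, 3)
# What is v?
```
Call trace:
pow_rec(base=6, k=3)
  pow_rec(base=6, k=2)
    pow_rec(base=6, k=1)
      pow_rec(base=6, k=0)
      -> return 1
    -> return 6
  -> return 36
-> return 216

Final answer: 216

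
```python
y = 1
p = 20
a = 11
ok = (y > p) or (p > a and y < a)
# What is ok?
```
Trace:
  y=1
  y=1, p=20
  y=1, p=20, a=11
  y=1, p=20, a=11, ok=True

Final answer: True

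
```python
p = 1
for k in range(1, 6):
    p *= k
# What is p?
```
Trace:
  p=1
  p=1, k=1
  p=2, k=2
  p=6, k=3
  p=24, k=4
  p=120, k=5

Final answer: 120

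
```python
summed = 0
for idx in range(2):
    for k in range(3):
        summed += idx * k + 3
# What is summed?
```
Trace:
  summed=0
  summed=3, idx=0, k=0
  summed=6, idx=0, k=1
  summed=9, idx=0, k=2
  summed=12, idx=1, k=0
  summed=16, idx=1, k=1
  summed=21, idx=1, k=2

Final answer: 21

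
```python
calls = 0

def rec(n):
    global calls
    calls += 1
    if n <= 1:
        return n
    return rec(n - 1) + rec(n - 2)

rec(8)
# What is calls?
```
Call trace (a repeated sub-call is expanded the first time; later identical calls just restate its return value):
rec(n=8)
  rec(n=7)
    rec(n=6)
      rec(n=5)
        rec(n=4)
          rec(n=3)
            rec(n=2)
              rec(n=1)
              -> return 1
              rec(n=0)
              -> return 0
            -> return 1
            rec(n=1)
            -> return 1
          -> return 2
          rec(n=2) -> return 1  (same call as traced above)
        -> return 3
        rec(n=3) -> return 2  (same call as traced above)
      -> return 5
      rec(n=4) -> return 3  (same call as traced above)
    -> return 8
    rec(n=5) -> return 5  (same call as traced above)
  -> return 13
  rec(n=6) -> return 8  (same call as traced above)
-> return 21

calls is incremented once per call, so count the calls in each subtree. Let C(n) = number of calls made by rec(n).
C(0) = C(1) = 1 (base case, no recursion); C(n) = 1 + C(n - 1) + C(n - 2) otherwise.
C(2) = 1 + C(1) + C(0) = 1 + 1 + 1 = 3
C(3) = 1 + C(2) + C(1) = 1 + 3 + 1 = 5
C(4) = 1 + C(3) + C(2) = 1 + 5 + 3 = 9
C(5) = 1 + C(4) + C(3) = 1 + 9 + 5 = 15
C(6) = 1 + C(5) + C(4) = 1 + 15 + 9 = 25
C(7) = 1 + C(6) + C(5) = 1 + 25 + 15 = 41
C(8) = 1 + C(7) + C(6) = 1 + 41 + 25 = 67
calls = C(8) = 67

Final answer: 67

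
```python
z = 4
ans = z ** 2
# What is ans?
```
Trace:
  z=4
  z=4, ans=16

Final answer: 16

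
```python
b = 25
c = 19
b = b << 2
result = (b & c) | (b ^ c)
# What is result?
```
Trace:
  b=25
  b=25, c=19
  b=100, c=19
  b=100, c=19, result=119

Final answer: 119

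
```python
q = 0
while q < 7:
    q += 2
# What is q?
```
Trace:
  q=0
  q=2
  q=4
  q=6
  q=8

Final answer: 8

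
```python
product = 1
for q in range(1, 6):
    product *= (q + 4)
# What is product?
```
Trace:
  product=1
  product=5, q=1
  product=30, q=2
  product=210, q=3
  product=1680, q=4
  product=15120, q=5

Final answer: 15120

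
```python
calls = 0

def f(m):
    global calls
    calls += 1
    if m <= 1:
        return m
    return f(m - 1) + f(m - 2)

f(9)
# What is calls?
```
Call trace (a repeated sub-call is expanded the first time; later identical calls just restate its return value):
f(m=9)
  f(m=8)
    f(m=7)
      f(m=6)
        f(m=5)
          f(m=4)
            f(m=3)
              f(m=2)
                f(m=1)
                -> return 1
                f(m=0)
                -> return 0
              -> return 1
              f(m=1)
              -> return 1
            -> return 2
            f(m=2) -> return 1  (same call as traced above)
          -> return 3
          f(m=3) -> return 2  (same call as traced above)
        -> return 5
        f(m=4) -> return 3  (same call as traced above)
      -> return 8
      f(m=5) -> return 5  (same call as traced above)
    -> return 13
    f(m=6) -> return 8  (same call as traced above)
  -> return 21
  f(m=7) -> return 13  (same call as traced above)
-> return 34

calls is incremented once per call, so count the calls in each subtree. Let C(m) = number of calls made by f(m).
C(0) = C(1) = 1 (base case, no recursion); C(m) = 1 + C(m - 1) + C(m - 2) otherwise.
C(2) = 1 + C(1) + C(0) = 1 + 1 + 1 = 3
C(3) = 1 + C(2) + C(1) = 1 + 3 + 1 = 5
C(4) = 1 + C(3) + C(2) = 1 + 5 + 3 = 9
C(5) = 1 + C(4) + C(3) = 1 + 9 + 5 = 15
C(6) = 1 + C(5) + C(4) = 1 + 15 + 9 = 25
C(7) = 1 + C(6) + C(5) = 1 + 25 + 15 = 41
C(8) = 1 + C(7) + C(6) = 1 + 41 + 25 = 67
C(9) = 1 + C(8) + C(7) = 1 + 67 + 41 = 109
calls = C(9) = 109

Final answer: 109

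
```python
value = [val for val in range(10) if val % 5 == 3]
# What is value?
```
Trace:
  val=0
  val=1
  val=2
  val=3
  val=4
  val=5
  val=6
  val=7
  val=8
  val=9
  value=[3, 8]

Final answer: [3, 8]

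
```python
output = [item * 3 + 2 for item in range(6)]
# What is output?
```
Trace:
  item=0
  item=1
  item=2
  item=3
  item=4
  item=5
  output=[2, 5, 8, 11, 14, 17]

Final answer: [2, 5, 8, 11, 14, 17]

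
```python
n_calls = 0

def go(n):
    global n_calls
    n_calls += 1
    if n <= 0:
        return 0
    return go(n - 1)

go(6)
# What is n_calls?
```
Call trace:
go(n=6)
  go(n=5)
    go(n=4)
      go(n=3)
        go(n=2)
          go(n=1)
            go(n=0)
            -> return 0
          -> return 0
        -> return 0
      -> return 0
    -> return 0
  -> return 0
-> return 0

n_calls is incremented once per call. go is entered once for each n = 6, 5, 4, 3, 2, 1, 0 (the n <= 0 call returns without recursing), i.e. 6 + 1 calls.
n_calls = 7

Final answer: 7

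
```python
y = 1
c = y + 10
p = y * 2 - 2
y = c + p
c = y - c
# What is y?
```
Trace:
  y=1
  y=1, c=11
  y=1, c=11, p=0
  y=11, c=11, p=0
  y=11, c=0, p=0

Final answer: 11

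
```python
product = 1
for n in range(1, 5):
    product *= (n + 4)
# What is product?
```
Trace:
  product=1
  product=5, n=1
  product=30, n=2
  product=210, n=3
  product=1680, n=4

Final answer: 1680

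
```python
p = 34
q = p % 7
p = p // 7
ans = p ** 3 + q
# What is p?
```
Trace:
  p=34
  p=34, q=6
  p=4, q=6
  p=4, q=6, ans=70

Final answer: 4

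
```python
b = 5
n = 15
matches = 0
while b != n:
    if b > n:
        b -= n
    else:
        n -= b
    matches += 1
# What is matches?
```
Trace:
  b=5
  b=5, n=15
  b=5, n=15, matches=0
  b=5, n=10, matches=1
  b=5, n=5, matches=2

Final answer: 2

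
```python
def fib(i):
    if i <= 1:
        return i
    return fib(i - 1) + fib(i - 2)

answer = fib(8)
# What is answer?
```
Call trace (a repeated sub-call is expanded the first time; later identical calls just restate its return value):
fib(i=8)
  fib(i=7)
    fib(i=6)
      fib(i=5)
        fib(i=4)
          fib(i=3)
            fib(i=2)
              fib(i=1)
              -> return 1
              fib(i=0)
              -> return 0
            -> return 1
            fib(i=1)
            -> return 1
          -> return 2
          fib(i=2) -> return 1  (same call as traced above)
        -> return 3
        fib(i=3) -> return 2  (same call as traced above)
      -> return 5
      fib(i=4) -> return 3  (same call as traced above)
    -> return 8
    fib(i=5) -> return 5  (same call as traced above)
  -> return 13
  fib(i=6) -> return 8  (same call as traced above)
-> return 21

Final answer: 21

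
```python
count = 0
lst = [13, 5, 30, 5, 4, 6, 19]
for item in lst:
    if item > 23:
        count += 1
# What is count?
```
Trace:
  count=0
  count=0, item=13
  count=0, item=5
  count=1, item=30
  count=1, item=5
  count=1, item=4
  count=1, item=6
  count=1, item=19

Final answer: 1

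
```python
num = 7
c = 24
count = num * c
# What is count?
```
Trace:
  num=7
  num=7, c=24
  num=7, c=24, count=168

Final answer: 168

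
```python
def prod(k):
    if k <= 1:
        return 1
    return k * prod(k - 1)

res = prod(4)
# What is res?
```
Call trace:
prod(k=4)
  prod(k=3)
    prod(k=2)
      prod(k=1)
      -> return 1
    -> return 2
  -> return 6
-> return 24

Final answer: 24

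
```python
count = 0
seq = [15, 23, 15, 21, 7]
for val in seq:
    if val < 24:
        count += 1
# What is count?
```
Trace:
  count=0
  count=1, val=15
  count=2, val=23
  count=3, val=15
  count=4, val=21
  count=5, val=7

Final answer: 5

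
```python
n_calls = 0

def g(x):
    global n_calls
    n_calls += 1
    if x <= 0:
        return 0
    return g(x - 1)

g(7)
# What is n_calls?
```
Call trace:
g(x=7)
  g(x=6)
    g(x=5)
      g(x=4)
        g(x=3)
          g(x=2)
            g(x=1)
              g(x=0)
              -> return 0
            -> return 0
          -> return 0
        -> return 0
      -> return 0
    -> return 0
  -> return 0
-> return 0

n_calls is incremented once per call. g is entered once for each x = 7, 6, 5, 4, 3, 2, 1, 0 (the x <= 0 call returns without recursing), i.e. 7 + 1 calls.
n_calls = 8

Final answer: 8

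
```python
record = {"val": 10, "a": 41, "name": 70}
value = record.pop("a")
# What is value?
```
Trace:
  record={'val': 10, 'a': 41, 'name': 70}
  record={'val': 10, 'name': 70}, value=41

Final answer: 41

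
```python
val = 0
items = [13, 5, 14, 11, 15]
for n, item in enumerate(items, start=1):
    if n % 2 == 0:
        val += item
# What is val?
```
Trace:
  val=0
  val=0, n=1, item=13
  val=5, n=2, item=5
  val=5, n=3, item=14
  val=16, n=4, item=11
  val=16, n=5, item=15

Final answer: 16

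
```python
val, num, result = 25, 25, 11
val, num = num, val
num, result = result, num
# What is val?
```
Trace:
  val=25, num=25, result=11
  val=25, num=25, result=11
  val=25, num=11, result=25

Final answer: 25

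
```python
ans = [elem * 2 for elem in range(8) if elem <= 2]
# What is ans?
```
Trace:
  elem=0
  elem=1
  elem=2
  elem=3
  elem=4
  elem=5
  elem=6
  elem=7
  ans=[0, 2, 4]

Final answer: [0, 2, 4]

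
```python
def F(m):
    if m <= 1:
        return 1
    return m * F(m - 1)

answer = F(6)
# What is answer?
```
Call trace:
F(m=6)
  F(m=5)
    F(m=4)
      F(m=3)
        F(m=2)
          F(m=1)
          -> return 1
        -> return 2
      -> return 6
    -> return 24
  -> return 120
-> return 720

Final answer: 720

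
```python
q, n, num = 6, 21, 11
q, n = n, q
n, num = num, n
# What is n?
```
Trace:
  q=6, n=21, num=11
  q=21, n=6, num=11
  q=21, n=11, num=6

Final answer: 11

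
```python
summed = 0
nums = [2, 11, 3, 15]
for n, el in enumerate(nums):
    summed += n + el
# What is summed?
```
Trace:
  summed=0
  summed=2, n=0, el=2
  summed=14, n=1, el=11
  summed=19, n=2, el=3
  summed=37, n=3, el=15

Final answer: 37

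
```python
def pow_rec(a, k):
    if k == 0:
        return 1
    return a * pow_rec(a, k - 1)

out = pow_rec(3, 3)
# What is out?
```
Call trace:
pow_rec(a=3, k=3)
  pow_rec(a=3, k=2)
    pow_rec(a=3, k=1)
      pow_rec(a=3, k=0)
      -> return 1
    -> return 3
  -> return 9
-> return 27

Final answer: 27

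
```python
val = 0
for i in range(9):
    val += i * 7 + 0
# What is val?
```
Trace:
  val=0
  val=0, i=0
  val=7, i=1
  val=21, i=2
  val=42, i=3
  val=70, i=4
  val=105, i=5
  val=147, i=6
  val=196, i=7
  val=252, i=8

Final answer: 252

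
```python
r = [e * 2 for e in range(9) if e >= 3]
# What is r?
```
Trace:
  e=0
  e=1
  e=2
  e=3
  e=4
  e=5
  e=6
  e=7
  e=8
  r=[6, 8, 10, 12, 14, 16]

Final answer: [6, 8, 10, 12, 14, 16]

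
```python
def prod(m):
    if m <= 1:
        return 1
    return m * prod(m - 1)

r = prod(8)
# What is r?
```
Call trace:
prod(m=8)
  prod(m=7)
    prod(m=6)
      prod(m=5)
        prod(m=4)
          prod(m=3)
            prod(m=2)
              prod(m=1)
              -> return 1
            -> return 2
          -> return 6
        -> return 24
      -> return 120
    -> return 720
  -> return 5040
-> return 40320

Final answer: 40320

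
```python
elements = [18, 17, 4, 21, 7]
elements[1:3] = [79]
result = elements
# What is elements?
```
Trace:
  elements=[18, 17, 4, 21, 7]
  elements=[18, 79, 21, 7]
  elements=[18, 79, 21, 7], result=[18, 79, 21, 7]

Final answer: [18, 79, 21, 7]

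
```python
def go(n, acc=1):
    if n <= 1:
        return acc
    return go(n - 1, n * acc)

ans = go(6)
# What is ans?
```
Call trace:
go(n=6, acc=1)
  go(n=5, acc=6)
    go(n=4, acc=30)
      go(n=3, acc=120)
        go(n=2, acc=360)
          go(n=1, acc=720)
          -> return 720
        -> return 720
      -> return 720
    -> return 720
  -> return 720
-> return 720

Final answer: 720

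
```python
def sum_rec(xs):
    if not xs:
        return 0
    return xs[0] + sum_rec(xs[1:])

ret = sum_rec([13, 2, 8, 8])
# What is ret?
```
Call trace:
sum_rec(xs=[13, 2, 8, 8])
  sum_rec(xs=[2, 8, 8])
    sum_rec(xs=[8, 8])
      sum_rec(xs=[8])
        sum_rec(xs=[])
        -> return 0
      -> return 8
    -> return 16
  -> return 18
-> return 31

Final answer: 31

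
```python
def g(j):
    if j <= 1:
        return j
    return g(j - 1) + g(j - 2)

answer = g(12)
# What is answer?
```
Call trace (a repeated sub-call is expanded the first time; later identical calls just restate its return value):
g(j=12)
  g(j=11)
    g(j=10)
      g(j=9)
        g(j=8)
          g(j=7)
            g(j=6)
              g(j=5)
                g(j=4)
                  g(j=3)
                    g(j=2)
                      g(j=1)
                      -> return 1
                      g(j=0)
                      -> return 0
                    -> return 1
                    g(j=1)
                    -> return 1
                  -> return 2
                  g(j=2) -> return 1  (same call as traced above)
                -> return 3
                g(j=3) -> return 2  (same call as traced above)
              -> return 5
              g(j=4) -> return 3  (same call as traced above)
            -> return 8
            g(j=5) -> return 5  (same call as traced above)
          -> return 13
          g(j=6) -> return 8  (same call as traced above)
        -> return 21
        g(j=7) -> return 13  (same call as traced above)
      -> return 34
      g(j=8) -> return 21  (same call as traced above)
    -> return 55
    g(j=9) -> return 34  (same call as traced above)
  -> return 89
  g(j=10) -> return 55  (same call as traced above)
-> return 144

Final answer: 144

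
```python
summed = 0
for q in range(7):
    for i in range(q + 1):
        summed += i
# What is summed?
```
Trace:
  summed=0
  summed=0, q=0, i=0
  summed=0, q=1, i=0
  summed=1, q=1, i=1
  summed=1, q=2, i=0
  summed=2, q=2, i=1
  summed=4, q=2, i=2
  summed=4, q=3, i=0
  summed=5, q=3, i=1
  summed=7, q=3, i=2
  summed=10, q=3, i=3
  summed=10, q=4, i=0
  summed=11, q=4, i=1
  summed=13, q=4, i=2
  summed=16, q=4, i=3
  summed=20, q=4, i=4
  summed=20, q=5, i=0
  summed=21, q=5, i=1
  summed=23, q=5, i=2
  summed=26, q=5, i=3
  summed=30, q=5, i=4
  summed=35, q=5, i=5
  summed=35, q=6, i=0
  summed=36, q=6, i=1
  summed=38, q=6, i=2
  summed=41, q=6, i=3
  summed=45, q=6, i=4
  summed=50, q=6, i=5
  summed=56, q=6, i=6

Final answer: 56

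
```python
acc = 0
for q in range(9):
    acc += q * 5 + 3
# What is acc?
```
Trace:
  acc=0
  acc=3, q=0
  acc=11, q=1
  acc=24, q=2
  acc=42, q=3
  acc=65, q=4
  acc=93, q=5
  acc=126, q=6
  acc=164, q=7
  acc=207, q=8

Final answer: 207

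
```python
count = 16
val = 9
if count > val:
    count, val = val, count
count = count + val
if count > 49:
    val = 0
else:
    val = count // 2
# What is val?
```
Trace:
  count=16
  count=16, val=9
  count=9, val=16
  count=25, val=16
  count=25, val=12

Final answer: 12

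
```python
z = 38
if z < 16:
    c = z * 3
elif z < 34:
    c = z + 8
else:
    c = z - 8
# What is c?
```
Trace:
  z=38
  z=38, c=30

Final answer: 30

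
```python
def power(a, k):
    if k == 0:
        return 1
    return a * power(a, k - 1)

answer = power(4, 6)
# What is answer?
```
Call trace:
power(a=4, k=6)
  power(a=4, k=5)
    power(a=4, k=4)
      power(a=4, k=3)
        power(a=4, k=2)
          power(a=4, k=1)
            power(a=4, k=0)
            -> return 1
          -> return 4
        -> return 16
      -> return 64
    -> return 256
  -> return 1024
-> return 4096

Final answer: 4096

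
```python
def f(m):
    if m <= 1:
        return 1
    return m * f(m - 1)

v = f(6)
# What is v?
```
Call trace:
f(m=6)
  f(m=5)
    f(m=4)
      f(m=3)
        f(m=2)
          f(m=1)
          -> return 1
        -> return 2
      -> return 6
    -> return 24
  -> return 120
-> return 720

Final answer: 720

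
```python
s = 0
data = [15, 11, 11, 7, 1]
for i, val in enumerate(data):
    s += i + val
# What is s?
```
Trace:
  s=0
  s=15, i=0, val=15
  s=27, i=1, val=11
  s=40, i=2, val=11
  s=50, i=3, val=7
  s=55, i=4, val=1

Final answer: 55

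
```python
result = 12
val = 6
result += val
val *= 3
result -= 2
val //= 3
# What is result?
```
Trace:
  result=12
  result=12, val=6
  result=18, val=6
  result=18, val=18
  result=16, val=18
  result=16, val=6

Final answer: 16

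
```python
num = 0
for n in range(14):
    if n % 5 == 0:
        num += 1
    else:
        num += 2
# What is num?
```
Trace:
  num=0
  num=1, n=0
  num=3, n=1
  num=5, n=2
  num=7, n=3
  num=9, n=4
  num=10, n=5
  num=12, n=6
  num=14, n=7
  num=16, n=8
  num=18, n=9
  num=19, n=10
  num=21, n=11
  num=23, n=12
  num=25, n=13

Final answer: 25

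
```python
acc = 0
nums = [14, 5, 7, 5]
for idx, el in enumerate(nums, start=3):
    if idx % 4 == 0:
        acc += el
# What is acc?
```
Trace:
  acc=0
  acc=0, idx=3, el=14
  acc=5, idx=4, el=5
  acc=5, idx=5, el=7
  acc=5, idx=6, el=5

Final answer: 5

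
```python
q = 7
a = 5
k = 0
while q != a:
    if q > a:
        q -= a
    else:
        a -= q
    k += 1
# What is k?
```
Trace:
  q=7
  q=7, a=5
  q=7, a=5, k=0
  q=2, a=5, k=1
  q=2, a=3, k=2
  q=2, a=1, k=3
  q=1, a=1, k=4

Final answer: 4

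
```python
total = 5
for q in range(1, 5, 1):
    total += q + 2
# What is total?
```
Trace:
  total=5
  total=8, q=1
  total=12, q=2
  total=17, q=3
  total=23, q=4

Final answer: 23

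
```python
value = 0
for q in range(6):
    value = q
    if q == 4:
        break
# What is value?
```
Trace:
  value=0
  value=0, q=0
  value=1, q=1
  value=2, q=2
  value=3, q=3
  value=4, q=4

Final answer: 4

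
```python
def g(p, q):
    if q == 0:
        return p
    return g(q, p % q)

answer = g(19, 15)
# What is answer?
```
Call trace:
g(p=19, q=15)
  g(p=15, q=4)
    g(p=4, q=3)
      g(p=3, q=1)
        g(p=1, q=0)
        -> return 1
      -> return 1
    -> return 1
  -> return 1
-> return 1

Final answer: 1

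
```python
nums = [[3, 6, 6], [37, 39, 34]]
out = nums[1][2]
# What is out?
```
Trace:
  nums=[[3, 6, 6], [37, 39, 34]]
  nums=[[3, 6, 6], [37, 39, 34]], out=34

Final answer: 34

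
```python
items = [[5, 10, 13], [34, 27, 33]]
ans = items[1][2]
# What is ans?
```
Trace:
  items=[[5, 10, 13], [34, 27, 33]]
  items=[[5, 10, 13], [34, 27, 33]], ans=33

Final answer: 33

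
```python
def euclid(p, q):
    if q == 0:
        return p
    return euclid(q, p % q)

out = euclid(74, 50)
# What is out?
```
Call trace:
euclid(p=74, q=50)
  euclid(p=50, q=24)
    euclid(p=24, q=2)
      euclid(p=2, q=0)
      -> return 2
    -> return 2
  -> return 2
-> return 2

Final answer: 2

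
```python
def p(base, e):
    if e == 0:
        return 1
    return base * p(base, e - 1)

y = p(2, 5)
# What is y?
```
Call trace:
p(base=2, e=5)
  p(base=2, e=4)
    p(base=2, e=3)
      p(base=2, e=2)
        p(base=2, e=1)
          p(base=2, e=0)
          -> return 1
        -> return 2
      -> return 4
    -> return 8
  -> return 16
-> return 32

Final answer: 32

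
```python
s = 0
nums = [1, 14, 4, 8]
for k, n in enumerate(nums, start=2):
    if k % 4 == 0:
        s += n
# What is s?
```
Trace:
  s=0
  s=0, k=2, n=1
  s=0, k=3, n=14
  s=4, k=4, n=4
  s=4, k=5, n=8

Final answer: 4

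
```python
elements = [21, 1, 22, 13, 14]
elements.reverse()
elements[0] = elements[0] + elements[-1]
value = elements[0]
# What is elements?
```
Trace:
  elements=[21, 1, 22, 13, 14]
  elements=[14, 13, 22, 1, 21]
  elements=[35, 13, 22, 1, 21]
  elements=[35, 13, 22, 1, 21], value=35

Final answer: [35, 13, 22, 1, 21]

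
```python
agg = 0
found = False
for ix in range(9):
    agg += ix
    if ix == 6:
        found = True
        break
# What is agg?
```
Trace:
  agg=0
  agg=0, found=False
  agg=0, found=False, ix=0
  agg=1, found=False, ix=1
  agg=3, found=False, ix=2
  agg=6, found=False, ix=3
  agg=10, found=False, ix=4
  agg=15, found=False, ix=5
  agg=21, found=True, ix=6

Final answer: 21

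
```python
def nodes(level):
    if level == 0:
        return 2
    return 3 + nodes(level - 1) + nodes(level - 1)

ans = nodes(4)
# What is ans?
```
Call trace (a repeated sub-call is expanded the first time; later identical calls just restate its return value):
nodes(level=4)
  nodes(level=3)
    nodes(level=2)
      nodes(level=1)
        nodes(level=0)
        -> return 2
        nodes(level=0)
        -> return 2
      -> return 7
      nodes(level=1) -> return 7  (same call as traced above)
    -> return 17
    nodes(level=2) -> return 17  (same call as traced above)
  -> return 37
  nodes(level=3) -> return 37  (same call as traced above)
-> return 77

Final answer: 77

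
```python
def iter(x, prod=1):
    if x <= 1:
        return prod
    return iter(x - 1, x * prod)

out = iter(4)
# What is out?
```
Call trace:
iter(x=4, prod=1)
  iter(x=3, prod=4)
    iter(x=2, prod=12)
      iter(x=1, prod=24)
      -> return 24
    -> return 24
  -> return 24
-> return 24

Final answer: 24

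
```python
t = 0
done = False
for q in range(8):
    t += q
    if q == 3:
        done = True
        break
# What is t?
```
Trace:
  t=0
  t=0, done=False
  t=0, done=False, q=0
  t=1, done=False, q=1
  t=3, done=False, q=2
  t=6, done=True, q=3

Final answer: 6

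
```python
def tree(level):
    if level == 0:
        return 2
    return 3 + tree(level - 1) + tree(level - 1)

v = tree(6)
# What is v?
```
Call trace (a repeated sub-call is expanded the first time; later identical calls just restate its return value):
tree(level=6)
  tree(level=5)
    tree(level=4)
      tree(level=3)
        tree(level=2)
          tree(level=1)
            tree(level=0)
            -> return 2
            tree(level=0)
            -> return 2
          -> return 7
          tree(level=1) -> return 7  (same call as traced above)
        -> return 17
        tree(level=2) -> return 17  (same call as traced above)
      -> return 37
      tree(level=3) -> return 37  (same call as traced above)
    -> return 77
    tree(level=4) -> return 77  (same call as traced above)
  -> return 157
  tree(level=5) -> return 157  (same call as traced above)
-> return 317

Final answer: 317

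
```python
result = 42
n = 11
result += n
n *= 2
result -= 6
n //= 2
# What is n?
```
Trace:
  result=42
  result=42, n=11
  result=53, n=11
  result=53, n=22
  result=47, n=22
  result=47, n=11

Final answer: 11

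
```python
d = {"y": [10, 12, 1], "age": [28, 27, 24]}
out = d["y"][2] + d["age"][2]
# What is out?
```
Trace:
  d={'y': [10, 12, 1], 'age': [28, 27, 24]}
  d={'y': [10, 12, 1], 'age': [28, 27, 24]}, out=25

Final answer: 25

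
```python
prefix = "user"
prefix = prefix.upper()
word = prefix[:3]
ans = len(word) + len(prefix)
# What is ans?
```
Trace:
  prefix='user'
  prefix='USER'
  prefix='USER', word='USE'
  prefix='USER', word='USE', ans=7

Final answer: 7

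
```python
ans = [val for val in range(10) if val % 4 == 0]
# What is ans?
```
Trace:
  val=0
  val=1
  val=2
  val=3
  val=4
  val=5
  val=6
  val=7
  val=8
  val=9
  ans=[0, 4, 8]

Final answer: [0, 4, 8]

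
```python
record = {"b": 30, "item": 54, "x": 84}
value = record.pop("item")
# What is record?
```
Trace:
  record={'b': 30, 'item': 54, 'x': 84}
  record={'b': 30, 'x': 84}, value=54

Final answer: {'b': 30, 'x': 84}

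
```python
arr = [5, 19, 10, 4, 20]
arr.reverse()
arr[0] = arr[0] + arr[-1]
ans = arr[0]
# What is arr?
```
Trace:
  arr=[5, 19, 10, 4, 20]
  arr=[20, 4, 10, 19, 5]
  arr=[25, 4, 10, 19, 5]
  arr=[25, 4, 10, 19, 5], ans=25

Final answer: [25, 4, 10, 19, 5]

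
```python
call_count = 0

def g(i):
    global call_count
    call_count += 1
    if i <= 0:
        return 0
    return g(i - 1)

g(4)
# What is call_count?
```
Call trace:
g(i=4)
  g(i=3)
    g(i=2)
      g(i=1)
        g(i=0)
        -> return 0
      -> return 0
    -> return 0
  -> return 0
-> return 0

call_count is incremented once per call. g is entered once for each i = 4, 3, 2, 1, 0 (the i <= 0 call returns without recursing), i.e. 4 + 1 calls.
call_count = 5

Final answer: 5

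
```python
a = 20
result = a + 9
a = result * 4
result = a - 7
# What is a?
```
Trace:
  a=20
  a=20, result=29
  a=116, result=29
  a=116, result=109

Final answer: 116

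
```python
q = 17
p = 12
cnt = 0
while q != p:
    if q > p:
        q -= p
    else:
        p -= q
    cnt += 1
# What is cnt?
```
Trace:
  q=17
  q=17, p=12
  q=17, p=12, cnt=0
  q=5, p=12, cnt=1
  q=5, p=7, cnt=2
  q=5, p=2, cnt=3
  q=3, p=2, cnt=4
  q=1, p=2, cnt=5
  q=1, p=1, cnt=6

Final answer: 6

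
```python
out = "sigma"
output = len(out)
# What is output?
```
Trace:
  out='sigma'
  out='sigma', output=5

Final answer: 5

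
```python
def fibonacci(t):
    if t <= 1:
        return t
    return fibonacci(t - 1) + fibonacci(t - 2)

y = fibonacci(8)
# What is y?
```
Call trace (a repeated sub-call is expanded the first time; later identical calls just restate its return value):
fibonacci(t=8)
  fibonacci(t=7)
    fibonacci(t=6)
      fibonacci(t=5)
        fibonacci(t=4)
          fibonacci(t=3)
            fibonacci(t=2)
              fibonacci(t=1)
              -> return 1
              fibonacci(t=0)
              -> return 0
            -> return 1
            fibonacci(t=1)
            -> return 1
          -> return 2
          fibonacci(t=2) -> return 1  (same call as traced above)
        -> return 3
        fibonacci(t=3) -> return 2  (same call as traced above)
      -> return 5
      fibonacci(t=4) -> return 3  (same call as traced above)
    -> return 8
    fibonacci(t=5) -> return 5  (same call as traced above)
  -> return 13
  fibonacci(t=6) -> return 8  (same call as traced above)
-> return 21

Final answer: 21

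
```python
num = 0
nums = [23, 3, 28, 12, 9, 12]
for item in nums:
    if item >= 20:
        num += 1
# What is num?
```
Trace:
  num=0
  num=1, item=23
  num=1, item=3
  num=2, item=28
  num=2, item=12
  num=2, item=9
  num=2, item=12

Final answer: 2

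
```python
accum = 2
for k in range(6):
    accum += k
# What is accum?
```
Trace:
  accum=2
  accum=2, k=0
  accum=3, k=1
  accum=5, k=2
  accum=8, k=3
  accum=12, k=4
  accum=17, k=5

Final answer: 17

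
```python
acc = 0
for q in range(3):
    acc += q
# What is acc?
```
Trace:
  acc=0
  acc=0, q=0
  acc=1, q=1
  acc=3, q=2

Final answer: 3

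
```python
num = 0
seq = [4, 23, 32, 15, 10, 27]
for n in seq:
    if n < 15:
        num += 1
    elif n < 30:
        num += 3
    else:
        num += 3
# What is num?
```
Trace:
  num=0
  num=1, n=4
  num=4, n=23
  num=7, n=32
  num=10, n=15
  num=11, n=10
  num=14, n=27

Final answer: 14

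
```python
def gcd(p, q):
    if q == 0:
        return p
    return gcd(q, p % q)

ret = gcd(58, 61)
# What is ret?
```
Call trace:
gcd(p=58, q=61)
  gcd(p=61, q=58)
    gcd(p=58, q=3)
      gcd(p=3, q=1)
        gcd(p=1, q=0)
        -> return 1
      -> return 1
    -> return 1
  -> return 1
-> return 1

Final answer: 1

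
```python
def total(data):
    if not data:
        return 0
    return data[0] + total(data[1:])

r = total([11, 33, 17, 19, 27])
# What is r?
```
Call trace:
total(data=[11, 33, 17, 19, 27])
  total(data=[33, 17, 19, 27])
    total(data=[17, 19, 27])
      total(data=[19, 27])
        total(data=[27])
          total(data=[])
          -> return 0
        -> return 27
      -> return 46
    -> return 63
  -> return 96
-> return 107

Final answer: 107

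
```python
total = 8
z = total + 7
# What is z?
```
Trace:
  total=8
  total=8, z=15

Final answer: 15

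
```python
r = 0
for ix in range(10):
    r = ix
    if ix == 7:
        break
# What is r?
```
Trace:
  r=0
  r=0, ix=0
  r=1, ix=1
  r=2, ix=2
  r=3, ix=3
  r=4, ix=4
  r=5, ix=5
  r=6, ix=6
  r=7, ix=7

Final answer: 7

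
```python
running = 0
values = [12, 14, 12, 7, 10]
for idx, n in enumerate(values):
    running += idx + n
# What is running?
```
Trace:
  running=0
  running=12, idx=0, n=12
  running=27, idx=1, n=14
  running=41, idx=2, n=12
  running=51, idx=3, n=7
  running=65, idx=4, n=10

Final answer: 65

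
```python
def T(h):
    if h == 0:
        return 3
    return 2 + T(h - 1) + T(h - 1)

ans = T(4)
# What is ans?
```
Call trace (a repeated sub-call is expanded the first time; later identical calls just restate its return value):
T(h=4)
  T(h=3)
    T(h=2)
      T(h=1)
        T(h=0)
        -> return 3
        T(h=0)
        -> return 3
      -> return 8
      T(h=1) -> return 8  (same call as traced above)
    -> return 18
    T(h=2) -> return 18  (same call as traced above)
  -> return 38
  T(h=3) -> return 38  (same call as traced above)
-> return 78

Final answer: 78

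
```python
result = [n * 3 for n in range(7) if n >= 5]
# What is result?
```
Trace:
  n=0
  n=1
  n=2
  n=3
  n=4
  n=5
  n=6
  result=[15, 18]

Final answer: [15, 18]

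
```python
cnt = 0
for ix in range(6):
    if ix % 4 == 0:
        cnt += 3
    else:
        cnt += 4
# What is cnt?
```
Trace:
  cnt=0
  cnt=3, ix=0
  cnt=7, ix=1
  cnt=11, ix=2
  cnt=15, ix=3
  cnt=18, ix=4
  cnt=22, ix=5

Final answer: 22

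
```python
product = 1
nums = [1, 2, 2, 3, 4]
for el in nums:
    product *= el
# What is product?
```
Trace:
  product=1
  product=1, el=1
  product=2, el=2
  product=4, el=2
  product=12, el=3
  product=48, el=4

Final answer: 48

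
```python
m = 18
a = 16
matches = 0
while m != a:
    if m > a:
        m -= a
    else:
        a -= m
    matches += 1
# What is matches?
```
Trace:
  m=18
  m=18, a=16
  m=18, a=16, matches=0
  m=2, a=16, matches=1
  m=2, a=14, matches=2
  m=2, a=12, matches=3
  m=2, a=10, matches=4
  m=2, a=8, matches=5
  m=2, a=6, matches=6
  m=2, a=4, matches=7
  m=2, a=2, matches=8

Final answer: 8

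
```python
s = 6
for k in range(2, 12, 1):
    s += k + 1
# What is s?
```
Trace:
  s=6
  s=9, k=2
  s=13, k=3
  s=18, k=4
  s=24, k=5
  s=31, k=6
  s=39, k=7
  s=48, k=8
  s=58, k=9
  s=69, k=10
  s=81, k=11

Final answer: 81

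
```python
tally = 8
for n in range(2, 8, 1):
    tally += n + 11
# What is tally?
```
Trace:
  tally=8
  tally=21, n=2
  tally=35, n=3
  tally=50, n=4
  tally=66, n=5
  tally=83, n=6
  tally=101, n=7

Final answer: 101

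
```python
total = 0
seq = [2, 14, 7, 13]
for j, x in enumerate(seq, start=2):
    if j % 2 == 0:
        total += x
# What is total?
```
Trace:
  total=0
  total=2, j=2, x=2
  total=2, j=3, x=14
  total=9, j=4, x=7
  total=9, j=5, x=13

Final answer: 9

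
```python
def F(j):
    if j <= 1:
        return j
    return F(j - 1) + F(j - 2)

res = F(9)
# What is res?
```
Call trace (a repeated sub-call is expanded the first time; later identical calls just restate its return value):
F(j=9)
  F(j=8)
    F(j=7)
      F(j=6)
        F(j=5)
          F(j=4)
            F(j=3)
              F(j=2)
                F(j=1)
                -> return 1
                F(j=0)
                -> return 0
              -> return 1
              F(j=1)
              -> return 1
            -> return 2
            F(j=2) -> return 1  (same call as traced above)
          -> return 3
          F(j=3) -> return 2  (same call as traced above)
        -> return 5
        F(j=4) -> return 3  (same call as traced above)
      -> return 8
      F(j=5) -> return 5  (same call as traced above)
    -> return 13
    F(j=6) -> return 8  (same call as traced above)
  -> return 21
  F(j=7) -> return 13  (same call as traced above)
-> return 34

Final answer: 34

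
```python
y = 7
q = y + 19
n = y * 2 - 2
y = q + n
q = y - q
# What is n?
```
Trace:
  y=7
  y=7, q=26
  y=7, q=26, n=12
  y=38, q=26, n=12
  y=38, q=12, n=12

Final answer: 12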